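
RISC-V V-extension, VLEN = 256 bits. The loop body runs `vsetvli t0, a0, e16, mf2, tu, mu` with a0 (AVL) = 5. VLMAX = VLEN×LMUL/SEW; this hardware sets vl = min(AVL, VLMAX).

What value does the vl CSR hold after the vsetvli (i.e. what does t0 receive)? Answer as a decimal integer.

vl = 5

lanes per group: 256·1/2/16 = 8
AVL=5 ≤ VLMAX=8, so vl = 5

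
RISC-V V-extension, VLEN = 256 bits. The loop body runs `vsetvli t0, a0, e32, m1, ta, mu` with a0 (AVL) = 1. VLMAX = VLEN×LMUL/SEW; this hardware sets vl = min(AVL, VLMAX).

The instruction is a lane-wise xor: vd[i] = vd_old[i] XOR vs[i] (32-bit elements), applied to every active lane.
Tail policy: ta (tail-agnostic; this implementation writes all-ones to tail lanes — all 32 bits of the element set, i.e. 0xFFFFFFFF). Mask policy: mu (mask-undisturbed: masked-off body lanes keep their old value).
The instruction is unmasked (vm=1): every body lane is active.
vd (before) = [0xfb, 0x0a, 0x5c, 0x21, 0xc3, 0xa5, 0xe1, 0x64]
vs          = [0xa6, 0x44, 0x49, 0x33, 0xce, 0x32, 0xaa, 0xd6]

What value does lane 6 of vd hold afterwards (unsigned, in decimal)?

lanes per group: 256·1/32 = 8
vl = min(AVL, VLMAX) = min(1, 8) = 1
  i=0: xor(0xfb,0xa6) → 93
  i=1: tail/ones → 4294967295
  i=2: tail/ones → 4294967295
  i=3: tail/ones → 4294967295
  i=4: tail/ones → 4294967295
  i=5: tail/ones → 4294967295
  i=6: tail/ones → 4294967295
  i=7: tail/ones → 4294967295

vd[6] = 4294967295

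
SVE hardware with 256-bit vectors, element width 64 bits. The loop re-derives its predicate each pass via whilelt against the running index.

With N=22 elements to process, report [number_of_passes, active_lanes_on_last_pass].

256-bit reg / 64-bit elem → 4 lanes
iterations = ceil(22/4) = 6; final-pass vl = 2

[iterations, last_vl] = [6, 2]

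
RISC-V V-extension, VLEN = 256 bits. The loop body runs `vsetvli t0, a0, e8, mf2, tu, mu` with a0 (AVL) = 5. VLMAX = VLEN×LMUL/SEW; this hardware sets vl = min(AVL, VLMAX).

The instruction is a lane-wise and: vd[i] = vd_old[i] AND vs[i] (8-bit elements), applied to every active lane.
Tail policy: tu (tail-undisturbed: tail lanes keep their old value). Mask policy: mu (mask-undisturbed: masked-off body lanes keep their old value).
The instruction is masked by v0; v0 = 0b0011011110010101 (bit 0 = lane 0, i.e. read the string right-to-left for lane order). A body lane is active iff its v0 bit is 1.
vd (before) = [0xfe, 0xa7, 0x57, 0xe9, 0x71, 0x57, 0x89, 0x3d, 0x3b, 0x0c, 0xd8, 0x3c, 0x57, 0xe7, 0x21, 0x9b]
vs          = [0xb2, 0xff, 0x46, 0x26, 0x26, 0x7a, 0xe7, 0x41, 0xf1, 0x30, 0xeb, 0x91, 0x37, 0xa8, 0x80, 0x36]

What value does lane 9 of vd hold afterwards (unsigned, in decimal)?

vd[9] = 12

VLMAX = VLEN×LMUL/SEW = 256×1/2/8 = 16
vl = min(AVL, VLMAX) = min(5, 16) = 5
lane  0: and(0xfe,0xb2) ⇒ 0xb2
lane  1: mask-off/keep ⇒ 0xa7
lane  2: and(0x57,0x46) ⇒ 0x46
lane  3: mask-off/keep ⇒ 0xe9
lane  4: and(0x71,0x26) ⇒ 0x20
lane  5: tail/keep ⇒ 0x57
lane  6: tail/keep ⇒ 0x89
lane  7: tail/keep ⇒ 0x3d
lane  8: tail/keep ⇒ 0x3b
lane  9: tail/keep ⇒ 0x0c
lane 10: tail/keep ⇒ 0xd8
lane 11: tail/keep ⇒ 0x3c
lane 12: tail/keep ⇒ 0x57
lane 13: tail/keep ⇒ 0xe7
lane 14: tail/keep ⇒ 0x21
lane 15: tail/keep ⇒ 0x9b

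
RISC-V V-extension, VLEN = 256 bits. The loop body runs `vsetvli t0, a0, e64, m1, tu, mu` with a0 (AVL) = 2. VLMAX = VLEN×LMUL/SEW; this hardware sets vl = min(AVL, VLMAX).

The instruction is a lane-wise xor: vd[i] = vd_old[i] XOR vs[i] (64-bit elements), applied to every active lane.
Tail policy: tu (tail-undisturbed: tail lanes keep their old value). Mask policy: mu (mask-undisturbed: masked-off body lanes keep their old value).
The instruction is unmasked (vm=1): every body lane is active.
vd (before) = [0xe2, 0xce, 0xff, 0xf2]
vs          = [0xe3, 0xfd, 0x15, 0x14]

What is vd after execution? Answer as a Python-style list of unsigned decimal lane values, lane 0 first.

VLMAX = VLEN×LMUL/SEW = 256×1/64 = 4
vl ← min(2, 4) = 2
lane  0: xor(0xe2,0xe3) ⇒ 0x01
lane  1: xor(0xce,0xfd) ⇒ 0x33
lane  2: tail/keep ⇒ 0xff
lane  3: tail/keep ⇒ 0xf2

vd = [1, 51, 255, 242]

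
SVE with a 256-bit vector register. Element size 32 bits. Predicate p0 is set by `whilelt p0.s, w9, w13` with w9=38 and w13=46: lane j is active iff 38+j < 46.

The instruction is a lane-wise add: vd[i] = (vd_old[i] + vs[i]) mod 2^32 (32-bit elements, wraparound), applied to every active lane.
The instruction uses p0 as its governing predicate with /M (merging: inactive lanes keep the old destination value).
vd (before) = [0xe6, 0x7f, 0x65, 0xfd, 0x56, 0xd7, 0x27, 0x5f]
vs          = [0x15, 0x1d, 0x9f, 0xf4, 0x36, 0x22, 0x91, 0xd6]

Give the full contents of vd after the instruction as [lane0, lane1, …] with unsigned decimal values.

vd = [251, 156, 260, 497, 140, 249, 184, 309]

register lanes = 256/32 = 8
whilelt: lane j active iff 38+j < 46 → j < 8 → 8 active
lane  0: add(0xe6,0x15) ⇒ 0xfb
lane  1: add(0x7f,0x1d) ⇒ 0x9c
lane  2: add(0x65,0x9f) ⇒ 0x104
lane  3: add(0xfd,0xf4) ⇒ 0x1f1
lane  4: add(0x56,0x36) ⇒ 0x8c
lane  5: add(0xd7,0x22) ⇒ 0xf9
lane  6: add(0x27,0x91) ⇒ 0xb8
lane  7: add(0x5f,0xd6) ⇒ 0x135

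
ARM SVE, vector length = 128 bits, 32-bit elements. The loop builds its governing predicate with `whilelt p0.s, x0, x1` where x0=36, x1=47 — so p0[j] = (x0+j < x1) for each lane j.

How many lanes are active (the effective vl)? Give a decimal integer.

128-bit reg / 32-bit elem → 4 lanes
p0[j] = (36+j < 47); true for j=0..3 → 4 lanes set

vl = 4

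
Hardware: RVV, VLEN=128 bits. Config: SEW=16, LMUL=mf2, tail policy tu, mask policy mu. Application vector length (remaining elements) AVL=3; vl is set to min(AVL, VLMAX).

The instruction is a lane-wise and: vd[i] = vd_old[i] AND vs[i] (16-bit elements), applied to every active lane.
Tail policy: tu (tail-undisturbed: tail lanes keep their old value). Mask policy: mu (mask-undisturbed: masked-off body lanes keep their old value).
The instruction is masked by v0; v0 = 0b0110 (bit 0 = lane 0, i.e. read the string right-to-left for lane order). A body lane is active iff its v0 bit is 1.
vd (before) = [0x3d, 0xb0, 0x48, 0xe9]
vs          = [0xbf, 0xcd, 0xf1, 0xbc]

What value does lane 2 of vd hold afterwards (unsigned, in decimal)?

vd[2] = 64

VLMAX = (128 × 1/2) / 16 = 4 lanes
AVL=3 ≤ VLMAX=4, so vl = 3
  i=0: mask-off/keep → 61
  i=1: and(0xb0,0xcd) → 128
  i=2: and(0x48,0xf1) → 64
  i=3: tail/keep → 233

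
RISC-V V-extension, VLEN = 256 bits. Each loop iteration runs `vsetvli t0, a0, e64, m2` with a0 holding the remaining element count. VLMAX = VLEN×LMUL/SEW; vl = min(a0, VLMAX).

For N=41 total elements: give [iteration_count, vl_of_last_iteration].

VLMAX = (256 × 2) / 64 = 8 lanes
N=41: ⌈41/8⌉ = 6 iters; last vl = 41 − 5×8 = 1

[iterations, last_vl] = [6, 1]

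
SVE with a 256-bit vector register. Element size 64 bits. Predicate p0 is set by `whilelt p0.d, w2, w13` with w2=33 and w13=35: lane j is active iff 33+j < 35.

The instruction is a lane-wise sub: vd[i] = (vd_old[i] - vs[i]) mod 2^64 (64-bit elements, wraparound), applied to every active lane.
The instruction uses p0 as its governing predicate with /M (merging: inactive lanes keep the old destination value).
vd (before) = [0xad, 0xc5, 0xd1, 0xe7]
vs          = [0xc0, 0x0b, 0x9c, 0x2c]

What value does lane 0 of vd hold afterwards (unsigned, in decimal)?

vd[0] = 18446744073709551597

256-bit reg / 64-bit elem → 4 lanes
active while 33+j < 35, i.e. j ∈ [0,2) capped at 4 ⇒ 2
[0] sub(0xad,0xc0) = 0xffffffffffffffed
[1] sub(0xc5,0x0b) = 0xba
[2] tail/keep = 0xd1
[3] tail/keep = 0xe7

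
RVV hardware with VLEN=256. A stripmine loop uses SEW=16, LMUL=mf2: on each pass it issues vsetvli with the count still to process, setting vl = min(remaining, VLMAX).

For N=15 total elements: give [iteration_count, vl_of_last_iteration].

lanes per group: 256·1/2/16 = 8
N=15: ⌈15/8⌉ = 2 iters; last vl = 15 − 1×8 = 7

[iterations, last_vl] = [2, 7]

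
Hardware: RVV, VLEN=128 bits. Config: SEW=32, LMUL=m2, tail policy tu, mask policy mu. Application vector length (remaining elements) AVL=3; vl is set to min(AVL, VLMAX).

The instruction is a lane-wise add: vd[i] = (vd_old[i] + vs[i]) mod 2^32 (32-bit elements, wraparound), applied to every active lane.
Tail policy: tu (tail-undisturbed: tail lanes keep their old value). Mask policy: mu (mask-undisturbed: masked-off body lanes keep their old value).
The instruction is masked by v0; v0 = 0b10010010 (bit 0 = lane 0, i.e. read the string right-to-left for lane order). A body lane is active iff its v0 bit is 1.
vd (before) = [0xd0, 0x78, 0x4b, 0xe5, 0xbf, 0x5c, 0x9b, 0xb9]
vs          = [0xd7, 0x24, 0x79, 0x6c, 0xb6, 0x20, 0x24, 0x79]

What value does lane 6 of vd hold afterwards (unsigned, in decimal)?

VLMAX = VLEN×LMUL/SEW = 128×2/32 = 8
vl ← min(3, 8) = 3
vd[0] mask-off/keep -> 0xd0
vd[1] add(0x78,0x24) -> 0x9c
vd[2] mask-off/keep -> 0x4b
vd[3] tail/keep -> 0xe5
vd[4] tail/keep -> 0xbf
vd[5] tail/keep -> 0x5c
vd[6] tail/keep -> 0x9b
vd[7] tail/keep -> 0xb9

vd[6] = 155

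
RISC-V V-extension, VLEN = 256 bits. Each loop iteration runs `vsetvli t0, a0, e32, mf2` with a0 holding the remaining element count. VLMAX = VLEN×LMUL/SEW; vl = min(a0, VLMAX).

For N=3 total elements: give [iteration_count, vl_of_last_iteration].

[iterations, last_vl] = [1, 3]

lanes per group: 256·1/2/32 = 4
iterations = ceil(3/4) = 1; final-pass vl = 3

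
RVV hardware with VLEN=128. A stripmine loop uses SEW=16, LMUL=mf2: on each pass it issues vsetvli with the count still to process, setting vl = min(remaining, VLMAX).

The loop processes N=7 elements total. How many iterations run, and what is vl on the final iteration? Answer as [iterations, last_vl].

[iterations, last_vl] = [2, 3]

lanes per group: 128·1/2/16 = 4
N=7: ⌈7/4⌉ = 2 iters; last vl = 7 − 1×4 = 3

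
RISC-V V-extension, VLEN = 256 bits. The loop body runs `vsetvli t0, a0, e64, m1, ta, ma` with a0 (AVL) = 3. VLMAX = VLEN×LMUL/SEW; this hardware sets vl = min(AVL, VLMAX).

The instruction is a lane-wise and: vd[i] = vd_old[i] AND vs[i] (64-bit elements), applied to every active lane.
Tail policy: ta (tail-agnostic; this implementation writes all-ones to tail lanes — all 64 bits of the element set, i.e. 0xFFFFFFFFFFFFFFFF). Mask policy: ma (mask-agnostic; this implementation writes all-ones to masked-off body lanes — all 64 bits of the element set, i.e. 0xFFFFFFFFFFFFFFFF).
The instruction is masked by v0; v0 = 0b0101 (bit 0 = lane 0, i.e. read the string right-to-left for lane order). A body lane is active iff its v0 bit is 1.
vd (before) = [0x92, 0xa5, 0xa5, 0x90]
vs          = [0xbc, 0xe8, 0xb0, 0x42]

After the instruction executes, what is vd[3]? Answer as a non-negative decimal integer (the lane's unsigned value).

lanes per group: 256·1/64 = 4
vl ← min(3, 4) = 3
vd[0] and(0x92,0xbc) -> 0x90
vd[1] mask-off/ones -> 0xffffffffffffffff
vd[2] and(0xa5,0xb0) -> 0xa0
vd[3] tail/ones -> 0xffffffffffffffff

vd[3] = 18446744073709551615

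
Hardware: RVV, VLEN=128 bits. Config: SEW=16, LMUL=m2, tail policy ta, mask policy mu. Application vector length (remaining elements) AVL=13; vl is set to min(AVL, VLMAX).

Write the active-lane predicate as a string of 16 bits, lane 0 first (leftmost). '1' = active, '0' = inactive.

lanes per group: 128·2/16 = 16
AVL=13 ≤ VLMAX=16, so vl = 13
bits (lane 0 leftmost): 1111111111111000

predicate = 1111111111111000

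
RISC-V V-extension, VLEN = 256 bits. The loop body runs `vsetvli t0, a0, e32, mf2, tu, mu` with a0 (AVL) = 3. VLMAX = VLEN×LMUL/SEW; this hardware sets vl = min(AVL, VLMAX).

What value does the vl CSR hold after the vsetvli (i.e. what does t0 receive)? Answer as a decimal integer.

VLMAX = (256 × 1/2) / 32 = 4 lanes
vl = min(AVL, VLMAX) = min(3, 4) = 3

vl = 3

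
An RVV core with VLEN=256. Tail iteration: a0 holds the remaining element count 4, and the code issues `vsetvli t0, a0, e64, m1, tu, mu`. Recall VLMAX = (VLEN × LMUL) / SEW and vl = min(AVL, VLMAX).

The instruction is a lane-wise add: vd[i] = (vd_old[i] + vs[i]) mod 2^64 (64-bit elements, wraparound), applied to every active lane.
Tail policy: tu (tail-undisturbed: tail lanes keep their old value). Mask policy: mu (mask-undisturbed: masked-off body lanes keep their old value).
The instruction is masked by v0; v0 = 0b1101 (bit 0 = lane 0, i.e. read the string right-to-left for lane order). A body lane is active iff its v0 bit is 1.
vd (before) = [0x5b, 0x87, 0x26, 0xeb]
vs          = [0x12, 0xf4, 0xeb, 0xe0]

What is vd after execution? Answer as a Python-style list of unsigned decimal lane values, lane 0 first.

VLMAX = VLEN×LMUL/SEW = 256×1/64 = 4
vl = min(AVL, VLMAX) = min(4, 4) = 4
lane  0: add(0x5b,0x12) ⇒ 0x6d
lane  1: mask-off/keep ⇒ 0x87
lane  2: add(0x26,0xeb) ⇒ 0x111
lane  3: add(0xeb,0xe0) ⇒ 0x1cb

vd = [109, 135, 273, 459]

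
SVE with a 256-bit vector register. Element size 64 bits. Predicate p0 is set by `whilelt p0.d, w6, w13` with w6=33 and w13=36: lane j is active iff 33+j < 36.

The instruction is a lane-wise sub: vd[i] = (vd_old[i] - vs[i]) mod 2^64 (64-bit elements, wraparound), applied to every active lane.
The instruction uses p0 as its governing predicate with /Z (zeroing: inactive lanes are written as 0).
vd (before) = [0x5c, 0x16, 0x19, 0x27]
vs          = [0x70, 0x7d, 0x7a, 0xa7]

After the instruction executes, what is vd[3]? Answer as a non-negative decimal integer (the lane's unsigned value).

256-bit reg / 64-bit elem → 4 lanes
whilelt: lane j active iff 33+j < 36 → j < 3 → 3 active
lane  0: sub(0x5c,0x70) ⇒ 0xffffffffffffffec
lane  1: sub(0x16,0x7d) ⇒ 0xffffffffffffff99
lane  2: sub(0x19,0x7a) ⇒ 0xffffffffffffff9f
lane  3: tail/zero ⇒ 0x00

vd[3] = 0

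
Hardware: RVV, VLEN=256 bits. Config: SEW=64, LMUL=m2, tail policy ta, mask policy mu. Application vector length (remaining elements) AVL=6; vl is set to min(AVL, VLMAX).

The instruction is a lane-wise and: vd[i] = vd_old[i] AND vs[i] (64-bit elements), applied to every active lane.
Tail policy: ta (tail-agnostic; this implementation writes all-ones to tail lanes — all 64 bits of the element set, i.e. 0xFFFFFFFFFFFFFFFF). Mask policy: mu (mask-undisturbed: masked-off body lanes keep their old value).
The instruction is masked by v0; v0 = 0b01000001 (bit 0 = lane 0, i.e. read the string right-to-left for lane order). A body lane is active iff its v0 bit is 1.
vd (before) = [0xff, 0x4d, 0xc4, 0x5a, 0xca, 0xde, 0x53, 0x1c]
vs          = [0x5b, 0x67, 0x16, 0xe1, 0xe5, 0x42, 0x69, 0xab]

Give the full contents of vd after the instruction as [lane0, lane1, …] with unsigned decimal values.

vd = [91, 77, 196, 90, 202, 222, 18446744073709551615, 18446744073709551615]

lanes per group: 256·2/64 = 8
vl ← min(6, 8) = 6
vd[0] and(0xff,0x5b) -> 0x5b
vd[1] mask-off/keep -> 0x4d
vd[2] mask-off/keep -> 0xc4
vd[3] mask-off/keep -> 0x5a
vd[4] mask-off/keep -> 0xca
vd[5] mask-off/keep -> 0xde
vd[6] tail/ones -> 0xffffffffffffffff
vd[7] tail/ones -> 0xffffffffffffffff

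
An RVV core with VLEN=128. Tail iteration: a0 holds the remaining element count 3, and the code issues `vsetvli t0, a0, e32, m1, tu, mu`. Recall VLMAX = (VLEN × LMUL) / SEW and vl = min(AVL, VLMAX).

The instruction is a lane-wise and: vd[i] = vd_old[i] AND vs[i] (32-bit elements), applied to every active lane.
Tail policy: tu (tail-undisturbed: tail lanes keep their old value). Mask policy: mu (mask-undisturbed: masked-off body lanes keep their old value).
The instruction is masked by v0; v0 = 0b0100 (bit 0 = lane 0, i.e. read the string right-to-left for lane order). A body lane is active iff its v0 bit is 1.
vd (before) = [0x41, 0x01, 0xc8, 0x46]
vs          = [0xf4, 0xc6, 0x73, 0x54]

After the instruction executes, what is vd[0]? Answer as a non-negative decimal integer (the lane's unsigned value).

VLMAX = (128 × 1) / 32 = 4 lanes
AVL=3 ≤ VLMAX=4, so vl = 3
[0] mask-off/keep = 0x41
[1] mask-off/keep = 0x01
[2] and(0xc8,0x73) = 0x40
[3] tail/keep = 0x46

vd[0] = 65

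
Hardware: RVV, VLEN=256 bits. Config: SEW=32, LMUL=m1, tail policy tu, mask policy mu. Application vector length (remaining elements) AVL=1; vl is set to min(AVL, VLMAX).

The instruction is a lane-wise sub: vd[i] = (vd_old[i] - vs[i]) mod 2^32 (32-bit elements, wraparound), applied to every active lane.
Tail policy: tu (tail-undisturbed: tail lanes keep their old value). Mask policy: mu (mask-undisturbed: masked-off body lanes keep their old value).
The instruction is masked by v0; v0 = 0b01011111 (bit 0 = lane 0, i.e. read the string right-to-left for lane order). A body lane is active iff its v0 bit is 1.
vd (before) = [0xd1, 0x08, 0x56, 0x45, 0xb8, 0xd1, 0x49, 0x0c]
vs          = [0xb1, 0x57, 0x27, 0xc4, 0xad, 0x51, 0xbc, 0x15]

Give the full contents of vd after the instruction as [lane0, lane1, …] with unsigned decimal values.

vd = [32, 8, 86, 69, 184, 209, 73, 12]

lanes per group: 256·1/32 = 8
vl = min(AVL, VLMAX) = min(1, 8) = 1
  i=0: sub(0xd1,0xb1) → 32
  i=1: tail/keep → 8
  i=2: tail/keep → 86
  i=3: tail/keep → 69
  i=4: tail/keep → 184
  i=5: tail/keep → 209
  i=6: tail/keep → 73
  i=7: tail/keep → 12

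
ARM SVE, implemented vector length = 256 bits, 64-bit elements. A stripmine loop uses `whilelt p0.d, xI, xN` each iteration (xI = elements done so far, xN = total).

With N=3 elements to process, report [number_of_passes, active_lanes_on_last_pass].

[iterations, last_vl] = [1, 3]

register lanes = 256/64 = 4
N=3: ⌈3/4⌉ = 1 iters; last vl = 3 − 0×4 = 3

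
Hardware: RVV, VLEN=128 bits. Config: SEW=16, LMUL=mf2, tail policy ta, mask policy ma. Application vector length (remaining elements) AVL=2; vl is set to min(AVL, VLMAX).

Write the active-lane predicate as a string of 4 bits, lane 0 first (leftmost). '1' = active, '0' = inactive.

VLMAX = VLEN×LMUL/SEW = 128×1/2/16 = 4
vl ← min(2, 4) = 2
bits (lane 0 leftmost): 1100

predicate = 1100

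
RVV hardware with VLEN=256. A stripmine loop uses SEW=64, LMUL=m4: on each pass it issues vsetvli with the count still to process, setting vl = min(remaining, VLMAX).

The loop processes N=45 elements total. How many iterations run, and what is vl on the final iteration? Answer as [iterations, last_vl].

[iterations, last_vl] = [3, 13]

lanes per group: 256·4/64 = 16
iterations = ceil(45/16) = 3; final-pass vl = 13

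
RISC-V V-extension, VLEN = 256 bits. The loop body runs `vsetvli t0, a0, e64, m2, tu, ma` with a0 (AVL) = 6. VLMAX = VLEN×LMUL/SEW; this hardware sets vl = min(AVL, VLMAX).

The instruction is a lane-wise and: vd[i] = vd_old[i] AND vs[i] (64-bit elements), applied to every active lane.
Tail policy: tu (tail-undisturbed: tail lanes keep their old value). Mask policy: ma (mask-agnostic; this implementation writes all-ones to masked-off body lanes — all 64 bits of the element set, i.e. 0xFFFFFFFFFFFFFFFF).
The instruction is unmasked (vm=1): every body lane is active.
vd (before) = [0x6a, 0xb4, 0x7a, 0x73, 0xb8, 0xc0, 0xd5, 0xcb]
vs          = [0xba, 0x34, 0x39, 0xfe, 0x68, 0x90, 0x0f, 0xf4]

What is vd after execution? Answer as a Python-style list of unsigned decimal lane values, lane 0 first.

VLMAX = (256 × 2) / 64 = 8 lanes
vl ← min(6, 8) = 6
[0] and(0x6a,0xba) = 0x2a
[1] and(0xb4,0x34) = 0x34
[2] and(0x7a,0x39) = 0x38
[3] and(0x73,0xfe) = 0x72
[4] and(0xb8,0x68) = 0x28
[5] and(0xc0,0x90) = 0x80
[6] tail/keep = 0xd5
[7] tail/keep = 0xcb

vd = [42, 52, 56, 114, 40, 128, 213, 203]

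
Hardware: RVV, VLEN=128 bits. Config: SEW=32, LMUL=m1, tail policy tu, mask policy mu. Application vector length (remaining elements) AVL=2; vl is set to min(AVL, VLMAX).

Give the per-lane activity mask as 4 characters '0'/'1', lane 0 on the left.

VLMAX = VLEN×LMUL/SEW = 128×1/32 = 4
vl ← min(2, 4) = 2
bits (lane 0 leftmost): 1100

predicate = 1100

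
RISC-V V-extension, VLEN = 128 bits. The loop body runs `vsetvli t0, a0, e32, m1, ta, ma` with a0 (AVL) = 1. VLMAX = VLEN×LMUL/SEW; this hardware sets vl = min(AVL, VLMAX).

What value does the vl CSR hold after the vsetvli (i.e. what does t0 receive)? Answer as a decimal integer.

vl = 1

lanes per group: 128·1/32 = 4
vl ← min(1, 4) = 1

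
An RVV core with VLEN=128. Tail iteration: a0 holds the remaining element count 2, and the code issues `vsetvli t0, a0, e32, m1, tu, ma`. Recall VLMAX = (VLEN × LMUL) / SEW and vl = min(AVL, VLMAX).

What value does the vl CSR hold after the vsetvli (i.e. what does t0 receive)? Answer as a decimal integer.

lanes per group: 128·1/32 = 4
vl = min(AVL, VLMAX) = min(2, 4) = 2

vl = 2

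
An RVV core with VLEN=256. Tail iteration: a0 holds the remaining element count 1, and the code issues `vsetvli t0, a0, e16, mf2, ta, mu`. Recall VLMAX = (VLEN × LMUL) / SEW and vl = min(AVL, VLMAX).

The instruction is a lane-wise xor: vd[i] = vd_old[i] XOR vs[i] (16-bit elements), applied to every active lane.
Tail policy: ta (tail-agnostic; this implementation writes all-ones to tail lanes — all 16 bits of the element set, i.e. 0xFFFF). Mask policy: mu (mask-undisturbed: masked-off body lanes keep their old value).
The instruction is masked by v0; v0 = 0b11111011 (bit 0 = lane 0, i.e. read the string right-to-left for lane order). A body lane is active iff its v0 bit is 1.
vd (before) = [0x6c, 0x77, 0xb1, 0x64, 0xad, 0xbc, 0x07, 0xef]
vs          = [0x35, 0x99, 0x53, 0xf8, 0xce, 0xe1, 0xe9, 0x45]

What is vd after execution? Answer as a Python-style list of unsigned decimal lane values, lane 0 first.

vd = [89, 65535, 65535, 65535, 65535, 65535, 65535, 65535]

VLMAX = (256 × 1/2) / 16 = 8 lanes
vl ← min(1, 8) = 1
[0] xor(0x6c,0x35) = 0x59
[1] tail/ones = 0xffff
[2] tail/ones = 0xffff
[3] tail/ones = 0xffff
[4] tail/ones = 0xffff
[5] tail/ones = 0xffff
[6] tail/ones = 0xffff
[7] tail/ones = 0xffff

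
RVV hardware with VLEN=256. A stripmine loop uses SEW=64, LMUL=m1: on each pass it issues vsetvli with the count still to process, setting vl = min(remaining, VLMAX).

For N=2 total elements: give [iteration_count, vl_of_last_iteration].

VLMAX = (256 × 1) / 64 = 4 lanes
2 elements at 4/iter → 1 passes, remainder 2 on the last

[iterations, last_vl] = [1, 2]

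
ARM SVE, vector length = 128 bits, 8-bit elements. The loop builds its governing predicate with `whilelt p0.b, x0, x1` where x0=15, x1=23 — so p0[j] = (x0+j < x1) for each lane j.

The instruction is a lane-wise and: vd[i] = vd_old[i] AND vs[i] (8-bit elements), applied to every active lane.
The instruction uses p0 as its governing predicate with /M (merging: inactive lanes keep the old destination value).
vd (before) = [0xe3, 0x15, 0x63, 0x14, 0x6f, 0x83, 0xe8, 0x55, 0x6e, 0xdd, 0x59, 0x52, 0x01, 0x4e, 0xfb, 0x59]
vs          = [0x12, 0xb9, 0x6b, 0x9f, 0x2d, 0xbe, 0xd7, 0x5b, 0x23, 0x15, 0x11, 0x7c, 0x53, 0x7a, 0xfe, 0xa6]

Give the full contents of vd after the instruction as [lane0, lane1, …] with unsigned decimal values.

128-bit reg / 8-bit elem → 16 lanes
whilelt: lane j active iff 15+j < 23 → j < 8 → 8 active
[0] and(0xe3,0x12) = 0x02
[1] and(0x15,0xb9) = 0x11
[2] and(0x63,0x6b) = 0x63
[3] and(0x14,0x9f) = 0x14
[4] and(0x6f,0x2d) = 0x2d
[5] and(0x83,0xbe) = 0x82
[6] and(0xe8,0xd7) = 0xc0
[7] and(0x55,0x5b) = 0x51
[8] tail/keep = 0x6e
[9] tail/keep = 0xdd
[10] tail/keep = 0x59
[11] tail/keep = 0x52
[12] tail/keep = 0x01
[13] tail/keep = 0x4e
[14] tail/keep = 0xfb
[15] tail/keep = 0x59

vd = [2, 17, 99, 20, 45, 130, 192, 81, 110, 221, 89, 82, 1, 78, 251, 89]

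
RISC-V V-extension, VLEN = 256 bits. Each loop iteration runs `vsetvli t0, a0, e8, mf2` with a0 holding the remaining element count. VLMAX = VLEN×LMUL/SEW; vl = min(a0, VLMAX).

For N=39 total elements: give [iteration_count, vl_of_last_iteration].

VLMAX = VLEN×LMUL/SEW = 256×1/2/8 = 16
iterations = ceil(39/16) = 3; final-pass vl = 7

[iterations, last_vl] = [3, 7]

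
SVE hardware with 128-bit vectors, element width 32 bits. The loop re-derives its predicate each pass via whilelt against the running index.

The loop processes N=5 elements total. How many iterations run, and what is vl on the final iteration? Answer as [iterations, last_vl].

[iterations, last_vl] = [2, 1]

128-bit reg / 32-bit elem → 4 lanes
N=5: ⌈5/4⌉ = 2 iters; last vl = 5 − 1×4 = 1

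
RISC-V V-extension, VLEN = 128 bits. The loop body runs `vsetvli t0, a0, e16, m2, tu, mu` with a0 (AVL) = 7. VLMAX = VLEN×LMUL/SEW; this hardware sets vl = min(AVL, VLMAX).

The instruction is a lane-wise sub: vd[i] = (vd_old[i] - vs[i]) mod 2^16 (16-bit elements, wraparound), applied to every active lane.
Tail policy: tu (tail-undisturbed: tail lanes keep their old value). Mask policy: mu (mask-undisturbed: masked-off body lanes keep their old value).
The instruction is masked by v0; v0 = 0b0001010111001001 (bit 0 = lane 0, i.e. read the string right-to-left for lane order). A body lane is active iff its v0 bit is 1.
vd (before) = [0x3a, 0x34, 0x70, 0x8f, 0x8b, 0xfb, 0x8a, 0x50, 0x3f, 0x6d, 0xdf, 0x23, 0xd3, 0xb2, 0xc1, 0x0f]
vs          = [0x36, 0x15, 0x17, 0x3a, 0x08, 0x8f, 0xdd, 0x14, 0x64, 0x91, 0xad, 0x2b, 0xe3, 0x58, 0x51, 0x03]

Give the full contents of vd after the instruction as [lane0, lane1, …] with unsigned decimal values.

vd = [4, 52, 112, 85, 139, 251, 65453, 80, 63, 109, 223, 35, 211, 178, 193, 15]

VLMAX = VLEN×LMUL/SEW = 128×2/16 = 16
vl = min(AVL, VLMAX) = min(7, 16) = 7
lane  0: sub(0x3a,0x36) ⇒ 0x04
lane  1: mask-off/keep ⇒ 0x34
lane  2: mask-off/keep ⇒ 0x70
lane  3: sub(0x8f,0x3a) ⇒ 0x55
lane  4: mask-off/keep ⇒ 0x8b
lane  5: mask-off/keep ⇒ 0xfb
lane  6: sub(0x8a,0xdd) ⇒ 0xffad
lane  7: tail/keep ⇒ 0x50
lane  8: tail/keep ⇒ 0x3f
lane  9: tail/keep ⇒ 0x6d
lane 10: tail/keep ⇒ 0xdf
lane 11: tail/keep ⇒ 0x23
lane 12: tail/keep ⇒ 0xd3
lane 13: tail/keep ⇒ 0xb2
lane 14: tail/keep ⇒ 0xc1
lane 15: tail/keep ⇒ 0x0f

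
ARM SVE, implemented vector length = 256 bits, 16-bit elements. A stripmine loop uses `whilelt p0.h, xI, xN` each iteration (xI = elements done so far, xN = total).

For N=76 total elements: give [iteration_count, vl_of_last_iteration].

register lanes = 256/16 = 16
iterations = ceil(76/16) = 5; final-pass vl = 12

[iterations, last_vl] = [5, 12]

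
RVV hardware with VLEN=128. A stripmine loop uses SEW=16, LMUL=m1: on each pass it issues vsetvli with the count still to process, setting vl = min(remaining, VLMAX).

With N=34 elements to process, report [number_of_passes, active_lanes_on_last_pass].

VLMAX = VLEN×LMUL/SEW = 128×1/16 = 8
34 elements at 8/iter → 5 passes, remainder 2 on the last

[iterations, last_vl] = [5, 2]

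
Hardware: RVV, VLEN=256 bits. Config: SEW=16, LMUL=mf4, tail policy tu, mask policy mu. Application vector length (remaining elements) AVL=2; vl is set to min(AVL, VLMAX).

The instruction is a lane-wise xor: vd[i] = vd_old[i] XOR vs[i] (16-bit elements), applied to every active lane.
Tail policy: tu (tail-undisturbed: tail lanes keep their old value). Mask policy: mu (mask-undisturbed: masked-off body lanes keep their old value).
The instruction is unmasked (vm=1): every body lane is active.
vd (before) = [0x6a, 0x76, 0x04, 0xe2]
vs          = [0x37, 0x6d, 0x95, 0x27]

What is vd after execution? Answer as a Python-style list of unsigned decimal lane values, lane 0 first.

vd = [93, 27, 4, 226]

lanes per group: 256·1/4/16 = 4
vl ← min(2, 4) = 2
[0] xor(0x6a,0x37) = 0x5d
[1] xor(0x76,0x6d) = 0x1b
[2] tail/keep = 0x04
[3] tail/keep = 0xe2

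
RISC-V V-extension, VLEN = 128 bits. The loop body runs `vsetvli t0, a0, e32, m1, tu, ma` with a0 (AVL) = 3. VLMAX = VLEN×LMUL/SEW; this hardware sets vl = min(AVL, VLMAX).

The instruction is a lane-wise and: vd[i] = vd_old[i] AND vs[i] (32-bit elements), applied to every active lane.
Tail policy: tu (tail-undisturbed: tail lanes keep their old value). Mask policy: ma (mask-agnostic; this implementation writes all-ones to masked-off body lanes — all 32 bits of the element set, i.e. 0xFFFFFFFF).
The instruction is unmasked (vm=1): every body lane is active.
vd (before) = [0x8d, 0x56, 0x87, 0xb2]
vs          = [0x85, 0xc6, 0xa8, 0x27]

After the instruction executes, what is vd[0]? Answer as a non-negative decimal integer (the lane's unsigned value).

vd[0] = 133

VLMAX = (128 × 1) / 32 = 4 lanes
vl ← min(3, 4) = 3
lane  0: and(0x8d,0x85) ⇒ 0x85
lane  1: and(0x56,0xc6) ⇒ 0x46
lane  2: and(0x87,0xa8) ⇒ 0x80
lane  3: tail/keep ⇒ 0xb2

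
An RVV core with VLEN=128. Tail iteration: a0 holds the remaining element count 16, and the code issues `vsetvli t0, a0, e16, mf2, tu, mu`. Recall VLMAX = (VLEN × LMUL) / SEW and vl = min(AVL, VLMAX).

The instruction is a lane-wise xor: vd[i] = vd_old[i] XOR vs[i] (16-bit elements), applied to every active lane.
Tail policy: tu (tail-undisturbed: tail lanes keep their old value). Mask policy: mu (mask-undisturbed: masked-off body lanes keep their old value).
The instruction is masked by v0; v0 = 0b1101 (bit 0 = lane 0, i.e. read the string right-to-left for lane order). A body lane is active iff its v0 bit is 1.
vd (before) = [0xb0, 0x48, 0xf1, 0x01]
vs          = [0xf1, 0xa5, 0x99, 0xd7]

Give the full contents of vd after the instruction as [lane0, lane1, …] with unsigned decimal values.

VLMAX = VLEN×LMUL/SEW = 128×1/2/16 = 4
AVL=16 > VLMAX=4, so vl = 4
vd[0] xor(0xb0,0xf1) -> 0x41
vd[1] mask-off/keep -> 0x48
vd[2] xor(0xf1,0x99) -> 0x68
vd[3] xor(0x01,0xd7) -> 0xd6

vd = [65, 72, 104, 214]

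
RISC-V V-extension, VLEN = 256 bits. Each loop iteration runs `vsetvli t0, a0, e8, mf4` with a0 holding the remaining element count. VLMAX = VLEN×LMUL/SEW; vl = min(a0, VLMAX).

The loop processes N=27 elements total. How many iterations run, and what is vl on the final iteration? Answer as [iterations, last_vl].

VLMAX = (256 × 1/4) / 8 = 8 lanes
N=27: ⌈27/8⌉ = 4 iters; last vl = 27 − 3×8 = 3

[iterations, last_vl] = [4, 3]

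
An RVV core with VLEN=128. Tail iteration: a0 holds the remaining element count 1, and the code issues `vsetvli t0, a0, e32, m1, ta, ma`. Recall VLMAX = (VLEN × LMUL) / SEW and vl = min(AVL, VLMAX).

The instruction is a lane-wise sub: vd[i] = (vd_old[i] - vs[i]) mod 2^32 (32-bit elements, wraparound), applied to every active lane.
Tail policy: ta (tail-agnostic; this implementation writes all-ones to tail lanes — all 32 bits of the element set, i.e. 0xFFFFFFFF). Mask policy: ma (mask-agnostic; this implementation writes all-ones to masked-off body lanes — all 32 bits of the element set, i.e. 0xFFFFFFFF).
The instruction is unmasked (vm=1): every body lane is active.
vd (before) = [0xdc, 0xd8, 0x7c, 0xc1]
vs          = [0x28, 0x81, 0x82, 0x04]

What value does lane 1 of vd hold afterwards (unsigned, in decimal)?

VLMAX = VLEN×LMUL/SEW = 128×1/32 = 4
vl ← min(1, 4) = 1
[0] sub(0xdc,0x28) = 0xb4
[1] tail/ones = 0xffffffff
[2] tail/ones = 0xffffffff
[3] tail/ones = 0xffffffff

vd[1] = 4294967295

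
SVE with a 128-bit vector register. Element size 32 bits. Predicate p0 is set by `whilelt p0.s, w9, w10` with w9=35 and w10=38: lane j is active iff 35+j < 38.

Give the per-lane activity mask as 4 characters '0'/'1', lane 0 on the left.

128-bit reg / 32-bit elem → 4 lanes
active while 35+j < 38, i.e. j ∈ [0,3) capped at 4 ⇒ 3
bits (lane 0 leftmost): 1110

predicate = 1110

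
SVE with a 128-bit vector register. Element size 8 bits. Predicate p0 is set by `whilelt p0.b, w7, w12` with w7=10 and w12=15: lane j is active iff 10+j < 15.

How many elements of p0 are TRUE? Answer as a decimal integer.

register lanes = 128/8 = 16
active while 10+j < 15, i.e. j ∈ [0,5) capped at 16 ⇒ 5

vl = 5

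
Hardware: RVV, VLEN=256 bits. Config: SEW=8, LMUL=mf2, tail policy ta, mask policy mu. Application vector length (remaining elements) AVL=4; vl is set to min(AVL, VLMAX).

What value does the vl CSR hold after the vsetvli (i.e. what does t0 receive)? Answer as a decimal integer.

VLMAX = (256 × 1/2) / 8 = 16 lanes
vl = min(AVL, VLMAX) = min(4, 16) = 4

vl = 4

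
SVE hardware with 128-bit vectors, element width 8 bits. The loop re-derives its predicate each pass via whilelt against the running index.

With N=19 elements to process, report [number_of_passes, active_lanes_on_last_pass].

lane count: 128 div 8 = 16
19 elements at 16/iter → 2 passes, remainder 3 on the last

[iterations, last_vl] = [2, 3]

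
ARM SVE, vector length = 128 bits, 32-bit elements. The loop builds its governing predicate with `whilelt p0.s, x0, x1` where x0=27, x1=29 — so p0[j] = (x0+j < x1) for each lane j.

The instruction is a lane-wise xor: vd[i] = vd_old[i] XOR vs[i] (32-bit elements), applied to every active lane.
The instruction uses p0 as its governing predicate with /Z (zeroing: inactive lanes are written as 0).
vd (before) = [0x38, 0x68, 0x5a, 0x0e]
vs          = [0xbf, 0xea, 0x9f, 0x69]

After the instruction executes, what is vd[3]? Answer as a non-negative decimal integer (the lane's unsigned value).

128-bit reg / 32-bit elem → 4 lanes
p0[j] = (27+j < 29); true for j=0..1 → 2 lanes set
[0] xor(0x38,0xbf) = 0x87
[1] xor(0x68,0xea) = 0x82
[2] tail/zero = 0x00
[3] tail/zero = 0x00

vd[3] = 0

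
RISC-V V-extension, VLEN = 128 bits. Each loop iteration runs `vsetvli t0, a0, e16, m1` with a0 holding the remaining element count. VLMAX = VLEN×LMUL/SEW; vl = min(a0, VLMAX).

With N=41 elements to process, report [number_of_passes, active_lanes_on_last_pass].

[iterations, last_vl] = [6, 1]

lanes per group: 128·1/16 = 8
iterations = ceil(41/8) = 6; final-pass vl = 1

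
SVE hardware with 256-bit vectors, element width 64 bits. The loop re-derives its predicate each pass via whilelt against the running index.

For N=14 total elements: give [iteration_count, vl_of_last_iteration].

256-bit reg / 64-bit elem → 4 lanes
iterations = ceil(14/4) = 4; final-pass vl = 2

[iterations, last_vl] = [4, 2]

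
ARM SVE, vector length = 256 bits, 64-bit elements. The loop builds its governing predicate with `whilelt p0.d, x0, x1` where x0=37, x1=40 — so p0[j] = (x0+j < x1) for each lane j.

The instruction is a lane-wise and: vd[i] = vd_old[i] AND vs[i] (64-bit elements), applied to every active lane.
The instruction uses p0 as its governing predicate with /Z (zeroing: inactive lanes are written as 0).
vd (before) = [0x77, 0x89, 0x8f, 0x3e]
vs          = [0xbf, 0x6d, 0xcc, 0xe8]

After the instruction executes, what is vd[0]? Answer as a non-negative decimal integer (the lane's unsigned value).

lane count: 256 div 64 = 4
p0[j] = (37+j < 40); true for j=0..2 → 3 lanes set
vd[0] and(0x77,0xbf) -> 0x37
vd[1] and(0x89,0x6d) -> 0x09
vd[2] and(0x8f,0xcc) -> 0x8c
vd[3] tail/zero -> 0x00

vd[0] = 55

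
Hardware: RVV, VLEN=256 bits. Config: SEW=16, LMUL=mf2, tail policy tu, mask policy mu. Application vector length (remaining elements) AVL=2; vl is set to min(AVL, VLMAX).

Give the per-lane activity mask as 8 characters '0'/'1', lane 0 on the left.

predicate = 11000000

VLMAX = (256 × 1/2) / 16 = 8 lanes
vl ← min(2, 8) = 2
bits (lane 0 leftmost): 11000000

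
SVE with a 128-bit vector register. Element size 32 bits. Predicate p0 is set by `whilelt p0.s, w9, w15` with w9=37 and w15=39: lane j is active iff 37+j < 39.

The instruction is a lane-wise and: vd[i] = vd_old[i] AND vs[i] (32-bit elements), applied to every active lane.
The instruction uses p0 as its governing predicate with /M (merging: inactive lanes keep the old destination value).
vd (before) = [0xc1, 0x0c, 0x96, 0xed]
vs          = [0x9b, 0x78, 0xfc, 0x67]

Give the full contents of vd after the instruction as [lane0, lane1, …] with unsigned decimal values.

register lanes = 128/32 = 4
active while 37+j < 39, i.e. j ∈ [0,2) capped at 4 ⇒ 2
  i=0: and(0xc1,0x9b) → 129
  i=1: and(0x0c,0x78) → 8
  i=2: tail/keep → 150
  i=3: tail/keep → 237

vd = [129, 8, 150, 237]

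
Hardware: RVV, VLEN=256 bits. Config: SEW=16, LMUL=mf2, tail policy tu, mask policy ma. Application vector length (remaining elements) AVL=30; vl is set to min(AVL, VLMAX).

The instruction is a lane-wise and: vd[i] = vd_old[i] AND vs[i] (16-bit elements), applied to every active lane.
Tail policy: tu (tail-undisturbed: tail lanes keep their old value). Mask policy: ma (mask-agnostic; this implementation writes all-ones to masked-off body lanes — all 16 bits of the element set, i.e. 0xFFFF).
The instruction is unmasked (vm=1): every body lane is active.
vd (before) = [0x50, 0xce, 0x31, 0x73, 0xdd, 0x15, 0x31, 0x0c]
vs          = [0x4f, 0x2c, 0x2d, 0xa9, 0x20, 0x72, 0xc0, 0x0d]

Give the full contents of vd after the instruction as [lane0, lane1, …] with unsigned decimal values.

VLMAX = VLEN×LMUL/SEW = 256×1/2/16 = 8
vl ← min(30, 8) = 8
  i=0: and(0x50,0x4f) → 64
  i=1: and(0xce,0x2c) → 12
  i=2: and(0x31,0x2d) → 33
  i=3: and(0x73,0xa9) → 33
  i=4: and(0xdd,0x20) → 0
  i=5: and(0x15,0x72) → 16
  i=6: and(0x31,0xc0) → 0
  i=7: and(0x0c,0x0d) → 12

vd = [64, 12, 33, 33, 0, 16, 0, 12]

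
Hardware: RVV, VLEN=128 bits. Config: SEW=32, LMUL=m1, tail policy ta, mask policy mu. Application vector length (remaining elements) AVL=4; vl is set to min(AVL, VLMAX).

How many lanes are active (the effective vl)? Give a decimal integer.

vl = 4

VLMAX = VLEN×LMUL/SEW = 128×1/32 = 4
AVL=4 ≤ VLMAX=4, so vl = 4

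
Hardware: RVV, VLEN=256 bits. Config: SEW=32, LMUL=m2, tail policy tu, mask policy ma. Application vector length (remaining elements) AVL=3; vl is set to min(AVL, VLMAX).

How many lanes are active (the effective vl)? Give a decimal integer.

VLMAX = (256 × 2) / 32 = 16 lanes
AVL=3 ≤ VLMAX=16, so vl = 3

vl = 3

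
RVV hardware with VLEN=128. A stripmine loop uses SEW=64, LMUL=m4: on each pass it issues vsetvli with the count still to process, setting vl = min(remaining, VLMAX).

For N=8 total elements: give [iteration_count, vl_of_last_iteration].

[iterations, last_vl] = [1, 8]

lanes per group: 128·4/64 = 8
N=8: ⌈8/8⌉ = 1 iters; last vl = 8 − 0×8 = 8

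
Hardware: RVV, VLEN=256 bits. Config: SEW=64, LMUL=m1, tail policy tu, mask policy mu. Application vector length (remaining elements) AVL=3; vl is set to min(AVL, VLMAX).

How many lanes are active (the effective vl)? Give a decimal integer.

VLMAX = (256 × 1) / 64 = 4 lanes
AVL=3 ≤ VLMAX=4, so vl = 3

vl = 3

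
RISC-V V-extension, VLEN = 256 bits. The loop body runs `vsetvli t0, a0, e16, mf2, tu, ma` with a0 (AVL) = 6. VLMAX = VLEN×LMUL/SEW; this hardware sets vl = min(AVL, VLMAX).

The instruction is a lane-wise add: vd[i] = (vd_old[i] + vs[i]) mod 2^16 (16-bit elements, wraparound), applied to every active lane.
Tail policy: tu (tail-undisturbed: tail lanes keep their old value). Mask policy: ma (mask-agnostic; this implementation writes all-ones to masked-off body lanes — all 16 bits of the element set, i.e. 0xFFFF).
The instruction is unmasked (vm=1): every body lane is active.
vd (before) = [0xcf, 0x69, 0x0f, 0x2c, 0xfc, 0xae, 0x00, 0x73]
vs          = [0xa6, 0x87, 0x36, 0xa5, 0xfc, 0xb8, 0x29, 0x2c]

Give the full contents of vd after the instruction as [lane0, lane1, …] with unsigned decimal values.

VLMAX = (256 × 1/2) / 16 = 8 lanes
AVL=6 ≤ VLMAX=8, so vl = 6
[0] add(0xcf,0xa6) = 0x175
[1] add(0x69,0x87) = 0xf0
[2] add(0x0f,0x36) = 0x45
[3] add(0x2c,0xa5) = 0xd1
[4] add(0xfc,0xfc) = 0x1f8
[5] add(0xae,0xb8) = 0x166
[6] tail/keep = 0x00
[7] tail/keep = 0x73

vd = [373, 240, 69, 209, 504, 358, 0, 115]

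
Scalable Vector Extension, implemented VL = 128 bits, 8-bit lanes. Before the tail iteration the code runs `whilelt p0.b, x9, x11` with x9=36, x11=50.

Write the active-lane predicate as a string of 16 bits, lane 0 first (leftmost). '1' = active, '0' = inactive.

predicate = 1111111111111100

lane count: 128 div 8 = 16
active while 36+j < 50, i.e. j ∈ [0,14) capped at 16 ⇒ 14
bits (lane 0 leftmost): 1111111111111100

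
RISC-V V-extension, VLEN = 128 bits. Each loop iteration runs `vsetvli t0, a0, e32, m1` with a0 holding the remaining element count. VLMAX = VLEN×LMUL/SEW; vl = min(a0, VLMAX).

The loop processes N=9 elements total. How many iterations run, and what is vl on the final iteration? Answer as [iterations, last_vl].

lanes per group: 128·1/32 = 4
iterations = ceil(9/4) = 3; final-pass vl = 1

[iterations, last_vl] = [3, 1]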